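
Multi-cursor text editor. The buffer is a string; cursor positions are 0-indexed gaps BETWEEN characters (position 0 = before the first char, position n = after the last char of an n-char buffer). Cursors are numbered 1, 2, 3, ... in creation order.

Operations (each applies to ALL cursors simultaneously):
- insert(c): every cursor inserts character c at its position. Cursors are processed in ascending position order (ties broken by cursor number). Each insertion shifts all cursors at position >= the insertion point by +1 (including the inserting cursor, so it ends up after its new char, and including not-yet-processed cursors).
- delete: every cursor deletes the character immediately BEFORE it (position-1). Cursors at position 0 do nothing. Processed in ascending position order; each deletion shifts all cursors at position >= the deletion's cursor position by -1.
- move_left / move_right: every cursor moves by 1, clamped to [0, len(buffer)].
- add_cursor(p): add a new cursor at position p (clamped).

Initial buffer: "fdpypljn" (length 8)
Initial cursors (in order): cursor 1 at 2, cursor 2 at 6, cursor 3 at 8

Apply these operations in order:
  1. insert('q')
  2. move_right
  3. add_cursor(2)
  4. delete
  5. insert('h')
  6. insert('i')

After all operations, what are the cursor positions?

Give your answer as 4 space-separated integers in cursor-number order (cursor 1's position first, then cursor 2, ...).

After op 1 (insert('q')): buffer="fdqpyplqjnq" (len 11), cursors c1@3 c2@8 c3@11, authorship ..1....2..3
After op 2 (move_right): buffer="fdqpyplqjnq" (len 11), cursors c1@4 c2@9 c3@11, authorship ..1....2..3
After op 3 (add_cursor(2)): buffer="fdqpyplqjnq" (len 11), cursors c4@2 c1@4 c2@9 c3@11, authorship ..1....2..3
After op 4 (delete): buffer="fqyplqn" (len 7), cursors c4@1 c1@2 c2@6 c3@7, authorship .1...2.
After op 5 (insert('h')): buffer="fhqhyplqhnh" (len 11), cursors c4@2 c1@4 c2@9 c3@11, authorship .411...22.3
After op 6 (insert('i')): buffer="fhiqhiyplqhinhi" (len 15), cursors c4@3 c1@6 c2@12 c3@15, authorship .44111...222.33

Answer: 6 12 15 3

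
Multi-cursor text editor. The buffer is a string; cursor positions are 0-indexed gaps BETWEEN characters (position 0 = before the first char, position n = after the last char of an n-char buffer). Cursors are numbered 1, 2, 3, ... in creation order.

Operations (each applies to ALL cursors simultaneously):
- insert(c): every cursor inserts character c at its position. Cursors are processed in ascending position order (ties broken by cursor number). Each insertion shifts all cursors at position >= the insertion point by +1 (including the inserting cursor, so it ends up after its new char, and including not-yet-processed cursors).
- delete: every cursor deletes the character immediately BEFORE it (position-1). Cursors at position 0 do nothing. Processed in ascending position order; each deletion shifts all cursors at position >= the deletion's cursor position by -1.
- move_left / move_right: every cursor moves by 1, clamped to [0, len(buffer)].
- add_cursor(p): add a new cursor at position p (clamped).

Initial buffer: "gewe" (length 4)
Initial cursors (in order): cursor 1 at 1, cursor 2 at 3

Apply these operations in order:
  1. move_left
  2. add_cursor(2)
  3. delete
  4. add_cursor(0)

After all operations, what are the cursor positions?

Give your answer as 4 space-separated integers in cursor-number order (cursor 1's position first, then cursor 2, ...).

Answer: 0 0 0 0

Derivation:
After op 1 (move_left): buffer="gewe" (len 4), cursors c1@0 c2@2, authorship ....
After op 2 (add_cursor(2)): buffer="gewe" (len 4), cursors c1@0 c2@2 c3@2, authorship ....
After op 3 (delete): buffer="we" (len 2), cursors c1@0 c2@0 c3@0, authorship ..
After op 4 (add_cursor(0)): buffer="we" (len 2), cursors c1@0 c2@0 c3@0 c4@0, authorship ..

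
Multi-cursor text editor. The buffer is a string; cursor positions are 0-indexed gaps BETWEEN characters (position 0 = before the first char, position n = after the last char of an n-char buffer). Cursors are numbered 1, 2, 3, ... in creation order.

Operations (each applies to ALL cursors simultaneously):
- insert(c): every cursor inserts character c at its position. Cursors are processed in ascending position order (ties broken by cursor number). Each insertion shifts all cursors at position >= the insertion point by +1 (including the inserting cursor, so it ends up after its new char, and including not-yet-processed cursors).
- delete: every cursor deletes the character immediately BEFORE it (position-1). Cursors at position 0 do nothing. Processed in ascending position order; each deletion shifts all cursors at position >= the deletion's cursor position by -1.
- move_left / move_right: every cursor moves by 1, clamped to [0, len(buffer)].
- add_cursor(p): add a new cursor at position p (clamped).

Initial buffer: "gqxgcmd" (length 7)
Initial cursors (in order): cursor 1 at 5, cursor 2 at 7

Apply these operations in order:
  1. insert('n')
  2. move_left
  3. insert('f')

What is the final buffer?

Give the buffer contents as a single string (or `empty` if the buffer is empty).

Answer: gqxgcfnmdfn

Derivation:
After op 1 (insert('n')): buffer="gqxgcnmdn" (len 9), cursors c1@6 c2@9, authorship .....1..2
After op 2 (move_left): buffer="gqxgcnmdn" (len 9), cursors c1@5 c2@8, authorship .....1..2
After op 3 (insert('f')): buffer="gqxgcfnmdfn" (len 11), cursors c1@6 c2@10, authorship .....11..22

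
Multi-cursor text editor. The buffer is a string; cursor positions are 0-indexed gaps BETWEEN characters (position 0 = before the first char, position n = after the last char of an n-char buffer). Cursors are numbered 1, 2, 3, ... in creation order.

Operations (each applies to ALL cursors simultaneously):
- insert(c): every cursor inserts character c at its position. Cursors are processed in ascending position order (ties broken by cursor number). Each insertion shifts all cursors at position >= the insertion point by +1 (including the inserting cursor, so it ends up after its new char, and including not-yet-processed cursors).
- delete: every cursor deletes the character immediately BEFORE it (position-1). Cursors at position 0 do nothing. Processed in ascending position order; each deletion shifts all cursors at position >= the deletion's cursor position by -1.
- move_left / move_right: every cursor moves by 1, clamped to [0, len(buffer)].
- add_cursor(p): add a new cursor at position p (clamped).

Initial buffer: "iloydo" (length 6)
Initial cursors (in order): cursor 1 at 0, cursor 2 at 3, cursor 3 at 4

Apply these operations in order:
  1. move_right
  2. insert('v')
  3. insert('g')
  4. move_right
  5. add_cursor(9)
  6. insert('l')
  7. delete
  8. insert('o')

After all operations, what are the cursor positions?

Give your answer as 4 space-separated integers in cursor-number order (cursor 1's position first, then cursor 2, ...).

After op 1 (move_right): buffer="iloydo" (len 6), cursors c1@1 c2@4 c3@5, authorship ......
After op 2 (insert('v')): buffer="ivloyvdvo" (len 9), cursors c1@2 c2@6 c3@8, authorship .1...2.3.
After op 3 (insert('g')): buffer="ivgloyvgdvgo" (len 12), cursors c1@3 c2@8 c3@11, authorship .11...22.33.
After op 4 (move_right): buffer="ivgloyvgdvgo" (len 12), cursors c1@4 c2@9 c3@12, authorship .11...22.33.
After op 5 (add_cursor(9)): buffer="ivgloyvgdvgo" (len 12), cursors c1@4 c2@9 c4@9 c3@12, authorship .11...22.33.
After op 6 (insert('l')): buffer="ivglloyvgdllvgol" (len 16), cursors c1@5 c2@12 c4@12 c3@16, authorship .11.1..22.2433.3
After op 7 (delete): buffer="ivgloyvgdvgo" (len 12), cursors c1@4 c2@9 c4@9 c3@12, authorship .11...22.33.
After op 8 (insert('o')): buffer="ivglooyvgdoovgoo" (len 16), cursors c1@5 c2@12 c4@12 c3@16, authorship .11.1..22.2433.3

Answer: 5 12 16 12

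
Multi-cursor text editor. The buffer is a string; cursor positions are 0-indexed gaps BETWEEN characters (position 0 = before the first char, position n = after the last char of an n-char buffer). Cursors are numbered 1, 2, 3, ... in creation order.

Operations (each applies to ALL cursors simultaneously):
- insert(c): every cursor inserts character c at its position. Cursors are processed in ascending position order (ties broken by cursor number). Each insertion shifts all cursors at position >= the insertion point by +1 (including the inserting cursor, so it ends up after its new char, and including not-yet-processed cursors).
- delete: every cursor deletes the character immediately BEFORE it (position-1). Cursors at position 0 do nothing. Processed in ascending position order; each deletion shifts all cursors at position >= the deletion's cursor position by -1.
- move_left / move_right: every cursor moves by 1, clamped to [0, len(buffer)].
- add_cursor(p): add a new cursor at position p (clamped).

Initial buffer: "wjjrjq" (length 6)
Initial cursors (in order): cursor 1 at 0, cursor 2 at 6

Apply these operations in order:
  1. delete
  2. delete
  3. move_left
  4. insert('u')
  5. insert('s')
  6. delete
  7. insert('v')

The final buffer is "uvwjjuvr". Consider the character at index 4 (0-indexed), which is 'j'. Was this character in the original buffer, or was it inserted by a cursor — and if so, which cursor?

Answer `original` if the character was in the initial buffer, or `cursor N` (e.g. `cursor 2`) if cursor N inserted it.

After op 1 (delete): buffer="wjjrj" (len 5), cursors c1@0 c2@5, authorship .....
After op 2 (delete): buffer="wjjr" (len 4), cursors c1@0 c2@4, authorship ....
After op 3 (move_left): buffer="wjjr" (len 4), cursors c1@0 c2@3, authorship ....
After op 4 (insert('u')): buffer="uwjjur" (len 6), cursors c1@1 c2@5, authorship 1...2.
After op 5 (insert('s')): buffer="uswjjusr" (len 8), cursors c1@2 c2@7, authorship 11...22.
After op 6 (delete): buffer="uwjjur" (len 6), cursors c1@1 c2@5, authorship 1...2.
After op 7 (insert('v')): buffer="uvwjjuvr" (len 8), cursors c1@2 c2@7, authorship 11...22.
Authorship (.=original, N=cursor N): 1 1 . . . 2 2 .
Index 4: author = original

Answer: original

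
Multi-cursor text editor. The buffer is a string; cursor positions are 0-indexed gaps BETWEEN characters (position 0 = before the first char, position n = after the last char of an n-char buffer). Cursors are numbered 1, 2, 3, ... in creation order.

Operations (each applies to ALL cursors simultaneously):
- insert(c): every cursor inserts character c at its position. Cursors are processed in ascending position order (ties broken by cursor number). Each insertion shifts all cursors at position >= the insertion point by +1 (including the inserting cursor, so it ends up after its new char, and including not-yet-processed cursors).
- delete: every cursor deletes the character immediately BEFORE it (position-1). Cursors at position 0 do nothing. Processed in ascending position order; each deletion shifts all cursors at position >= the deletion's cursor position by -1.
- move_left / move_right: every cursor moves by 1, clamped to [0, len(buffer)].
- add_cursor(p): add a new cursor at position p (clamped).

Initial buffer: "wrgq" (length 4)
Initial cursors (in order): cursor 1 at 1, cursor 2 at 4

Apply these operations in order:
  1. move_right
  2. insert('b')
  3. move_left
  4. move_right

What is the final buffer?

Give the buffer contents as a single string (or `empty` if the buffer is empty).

Answer: wrbgqb

Derivation:
After op 1 (move_right): buffer="wrgq" (len 4), cursors c1@2 c2@4, authorship ....
After op 2 (insert('b')): buffer="wrbgqb" (len 6), cursors c1@3 c2@6, authorship ..1..2
After op 3 (move_left): buffer="wrbgqb" (len 6), cursors c1@2 c2@5, authorship ..1..2
After op 4 (move_right): buffer="wrbgqb" (len 6), cursors c1@3 c2@6, authorship ..1..2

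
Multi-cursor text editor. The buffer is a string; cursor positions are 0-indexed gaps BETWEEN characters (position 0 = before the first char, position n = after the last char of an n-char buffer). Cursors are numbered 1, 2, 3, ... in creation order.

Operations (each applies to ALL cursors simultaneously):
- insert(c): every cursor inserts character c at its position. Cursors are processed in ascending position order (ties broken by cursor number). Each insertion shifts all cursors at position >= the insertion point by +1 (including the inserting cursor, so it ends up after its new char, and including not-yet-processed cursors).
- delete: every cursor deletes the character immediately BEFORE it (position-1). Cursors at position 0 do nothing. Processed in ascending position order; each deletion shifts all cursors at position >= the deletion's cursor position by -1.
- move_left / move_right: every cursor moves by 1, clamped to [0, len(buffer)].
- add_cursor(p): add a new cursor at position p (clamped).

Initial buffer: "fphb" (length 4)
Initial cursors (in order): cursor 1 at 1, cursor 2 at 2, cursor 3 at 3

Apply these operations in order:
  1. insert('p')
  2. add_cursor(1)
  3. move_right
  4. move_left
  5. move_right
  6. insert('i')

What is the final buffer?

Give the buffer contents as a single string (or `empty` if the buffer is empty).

Answer: fpipiphipbi

Derivation:
After op 1 (insert('p')): buffer="fppphpb" (len 7), cursors c1@2 c2@4 c3@6, authorship .1.2.3.
After op 2 (add_cursor(1)): buffer="fppphpb" (len 7), cursors c4@1 c1@2 c2@4 c3@6, authorship .1.2.3.
After op 3 (move_right): buffer="fppphpb" (len 7), cursors c4@2 c1@3 c2@5 c3@7, authorship .1.2.3.
After op 4 (move_left): buffer="fppphpb" (len 7), cursors c4@1 c1@2 c2@4 c3@6, authorship .1.2.3.
After op 5 (move_right): buffer="fppphpb" (len 7), cursors c4@2 c1@3 c2@5 c3@7, authorship .1.2.3.
After op 6 (insert('i')): buffer="fpipiphipbi" (len 11), cursors c4@3 c1@5 c2@8 c3@11, authorship .14.12.23.3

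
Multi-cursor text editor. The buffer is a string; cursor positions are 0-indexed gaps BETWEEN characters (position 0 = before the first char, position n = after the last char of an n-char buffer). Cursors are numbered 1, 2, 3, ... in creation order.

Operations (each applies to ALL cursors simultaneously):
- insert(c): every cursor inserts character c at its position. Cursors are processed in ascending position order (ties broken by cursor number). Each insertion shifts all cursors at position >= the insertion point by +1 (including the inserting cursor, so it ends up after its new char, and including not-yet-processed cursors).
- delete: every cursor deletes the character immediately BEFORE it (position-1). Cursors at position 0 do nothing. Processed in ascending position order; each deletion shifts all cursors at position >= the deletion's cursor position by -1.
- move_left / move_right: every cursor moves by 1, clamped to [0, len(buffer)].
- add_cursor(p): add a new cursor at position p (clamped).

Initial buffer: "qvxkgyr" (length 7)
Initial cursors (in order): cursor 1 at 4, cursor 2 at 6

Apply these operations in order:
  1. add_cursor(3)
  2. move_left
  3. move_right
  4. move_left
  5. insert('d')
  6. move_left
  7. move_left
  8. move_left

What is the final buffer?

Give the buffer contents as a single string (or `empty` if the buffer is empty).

After op 1 (add_cursor(3)): buffer="qvxkgyr" (len 7), cursors c3@3 c1@4 c2@6, authorship .......
After op 2 (move_left): buffer="qvxkgyr" (len 7), cursors c3@2 c1@3 c2@5, authorship .......
After op 3 (move_right): buffer="qvxkgyr" (len 7), cursors c3@3 c1@4 c2@6, authorship .......
After op 4 (move_left): buffer="qvxkgyr" (len 7), cursors c3@2 c1@3 c2@5, authorship .......
After op 5 (insert('d')): buffer="qvdxdkgdyr" (len 10), cursors c3@3 c1@5 c2@8, authorship ..3.1..2..
After op 6 (move_left): buffer="qvdxdkgdyr" (len 10), cursors c3@2 c1@4 c2@7, authorship ..3.1..2..
After op 7 (move_left): buffer="qvdxdkgdyr" (len 10), cursors c3@1 c1@3 c2@6, authorship ..3.1..2..
After op 8 (move_left): buffer="qvdxdkgdyr" (len 10), cursors c3@0 c1@2 c2@5, authorship ..3.1..2..

Answer: qvdxdkgdyr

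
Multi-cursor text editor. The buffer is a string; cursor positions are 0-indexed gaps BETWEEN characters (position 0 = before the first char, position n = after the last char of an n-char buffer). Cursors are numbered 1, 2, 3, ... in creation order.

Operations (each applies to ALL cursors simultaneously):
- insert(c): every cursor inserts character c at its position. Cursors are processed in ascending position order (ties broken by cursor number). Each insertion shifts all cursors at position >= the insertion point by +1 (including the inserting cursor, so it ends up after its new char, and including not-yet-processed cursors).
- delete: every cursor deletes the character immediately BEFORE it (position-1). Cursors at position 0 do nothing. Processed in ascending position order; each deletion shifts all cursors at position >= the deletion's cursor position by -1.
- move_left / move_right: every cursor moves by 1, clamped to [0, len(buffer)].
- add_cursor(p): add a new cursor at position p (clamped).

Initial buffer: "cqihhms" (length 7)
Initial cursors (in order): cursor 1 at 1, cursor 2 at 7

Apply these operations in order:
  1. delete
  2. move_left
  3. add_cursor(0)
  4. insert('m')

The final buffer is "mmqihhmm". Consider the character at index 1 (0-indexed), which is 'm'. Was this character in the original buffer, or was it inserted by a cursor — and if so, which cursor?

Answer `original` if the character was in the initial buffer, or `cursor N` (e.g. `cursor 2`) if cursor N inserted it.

After op 1 (delete): buffer="qihhm" (len 5), cursors c1@0 c2@5, authorship .....
After op 2 (move_left): buffer="qihhm" (len 5), cursors c1@0 c2@4, authorship .....
After op 3 (add_cursor(0)): buffer="qihhm" (len 5), cursors c1@0 c3@0 c2@4, authorship .....
After op 4 (insert('m')): buffer="mmqihhmm" (len 8), cursors c1@2 c3@2 c2@7, authorship 13....2.
Authorship (.=original, N=cursor N): 1 3 . . . . 2 .
Index 1: author = 3

Answer: cursor 3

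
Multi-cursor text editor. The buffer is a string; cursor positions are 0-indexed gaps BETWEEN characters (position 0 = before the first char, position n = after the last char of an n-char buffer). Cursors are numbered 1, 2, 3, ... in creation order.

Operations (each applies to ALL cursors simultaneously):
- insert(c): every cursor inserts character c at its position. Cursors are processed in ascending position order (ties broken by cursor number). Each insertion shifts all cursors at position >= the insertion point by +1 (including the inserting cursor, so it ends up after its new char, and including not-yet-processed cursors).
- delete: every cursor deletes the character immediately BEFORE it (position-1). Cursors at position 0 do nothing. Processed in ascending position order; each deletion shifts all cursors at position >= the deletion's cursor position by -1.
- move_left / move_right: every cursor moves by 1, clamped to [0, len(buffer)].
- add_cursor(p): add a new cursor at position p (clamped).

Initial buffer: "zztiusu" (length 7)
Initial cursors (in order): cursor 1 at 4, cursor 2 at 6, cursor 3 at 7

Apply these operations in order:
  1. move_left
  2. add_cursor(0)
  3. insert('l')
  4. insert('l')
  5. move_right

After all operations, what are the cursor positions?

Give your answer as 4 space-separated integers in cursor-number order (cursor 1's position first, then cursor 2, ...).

After op 1 (move_left): buffer="zztiusu" (len 7), cursors c1@3 c2@5 c3@6, authorship .......
After op 2 (add_cursor(0)): buffer="zztiusu" (len 7), cursors c4@0 c1@3 c2@5 c3@6, authorship .......
After op 3 (insert('l')): buffer="lzztliulslu" (len 11), cursors c4@1 c1@5 c2@8 c3@10, authorship 4...1..2.3.
After op 4 (insert('l')): buffer="llzztlliullsllu" (len 15), cursors c4@2 c1@7 c2@11 c3@14, authorship 44...11..22.33.
After op 5 (move_right): buffer="llzztlliullsllu" (len 15), cursors c4@3 c1@8 c2@12 c3@15, authorship 44...11..22.33.

Answer: 8 12 15 3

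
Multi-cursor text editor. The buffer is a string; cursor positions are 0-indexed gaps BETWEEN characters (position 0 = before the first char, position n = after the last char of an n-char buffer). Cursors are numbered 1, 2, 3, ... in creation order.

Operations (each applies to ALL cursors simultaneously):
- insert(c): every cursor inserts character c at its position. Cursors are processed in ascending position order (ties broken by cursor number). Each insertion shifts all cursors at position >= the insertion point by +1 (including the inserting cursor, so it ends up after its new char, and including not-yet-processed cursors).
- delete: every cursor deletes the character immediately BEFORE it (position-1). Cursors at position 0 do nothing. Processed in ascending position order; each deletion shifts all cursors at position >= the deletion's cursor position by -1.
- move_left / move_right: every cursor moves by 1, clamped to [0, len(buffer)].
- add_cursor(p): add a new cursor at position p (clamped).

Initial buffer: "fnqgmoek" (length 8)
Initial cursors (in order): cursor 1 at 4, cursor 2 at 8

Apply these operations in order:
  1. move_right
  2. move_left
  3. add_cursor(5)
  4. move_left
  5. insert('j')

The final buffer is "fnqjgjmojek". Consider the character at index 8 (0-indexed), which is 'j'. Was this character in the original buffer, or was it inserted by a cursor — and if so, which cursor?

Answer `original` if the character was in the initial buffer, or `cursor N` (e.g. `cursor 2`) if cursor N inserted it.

Answer: cursor 2

Derivation:
After op 1 (move_right): buffer="fnqgmoek" (len 8), cursors c1@5 c2@8, authorship ........
After op 2 (move_left): buffer="fnqgmoek" (len 8), cursors c1@4 c2@7, authorship ........
After op 3 (add_cursor(5)): buffer="fnqgmoek" (len 8), cursors c1@4 c3@5 c2@7, authorship ........
After op 4 (move_left): buffer="fnqgmoek" (len 8), cursors c1@3 c3@4 c2@6, authorship ........
After op 5 (insert('j')): buffer="fnqjgjmojek" (len 11), cursors c1@4 c3@6 c2@9, authorship ...1.3..2..
Authorship (.=original, N=cursor N): . . . 1 . 3 . . 2 . .
Index 8: author = 2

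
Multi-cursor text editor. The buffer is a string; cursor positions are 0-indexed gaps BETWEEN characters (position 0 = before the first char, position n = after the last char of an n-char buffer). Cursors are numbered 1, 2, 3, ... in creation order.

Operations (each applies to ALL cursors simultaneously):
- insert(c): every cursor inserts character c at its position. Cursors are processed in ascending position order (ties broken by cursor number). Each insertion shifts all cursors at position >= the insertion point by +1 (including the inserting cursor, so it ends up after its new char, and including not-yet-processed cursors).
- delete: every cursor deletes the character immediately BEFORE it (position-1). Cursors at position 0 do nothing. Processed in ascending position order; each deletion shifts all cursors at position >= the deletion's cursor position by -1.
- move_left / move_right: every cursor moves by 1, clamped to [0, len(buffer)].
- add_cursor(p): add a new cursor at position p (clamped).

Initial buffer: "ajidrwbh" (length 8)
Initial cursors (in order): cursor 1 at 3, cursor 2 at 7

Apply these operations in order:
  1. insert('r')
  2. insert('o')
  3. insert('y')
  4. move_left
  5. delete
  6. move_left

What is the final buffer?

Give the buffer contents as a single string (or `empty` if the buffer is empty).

After op 1 (insert('r')): buffer="ajirdrwbrh" (len 10), cursors c1@4 c2@9, authorship ...1....2.
After op 2 (insert('o')): buffer="ajirodrwbroh" (len 12), cursors c1@5 c2@11, authorship ...11....22.
After op 3 (insert('y')): buffer="ajiroydrwbroyh" (len 14), cursors c1@6 c2@13, authorship ...111....222.
After op 4 (move_left): buffer="ajiroydrwbroyh" (len 14), cursors c1@5 c2@12, authorship ...111....222.
After op 5 (delete): buffer="ajirydrwbryh" (len 12), cursors c1@4 c2@10, authorship ...11....22.
After op 6 (move_left): buffer="ajirydrwbryh" (len 12), cursors c1@3 c2@9, authorship ...11....22.

Answer: ajirydrwbryh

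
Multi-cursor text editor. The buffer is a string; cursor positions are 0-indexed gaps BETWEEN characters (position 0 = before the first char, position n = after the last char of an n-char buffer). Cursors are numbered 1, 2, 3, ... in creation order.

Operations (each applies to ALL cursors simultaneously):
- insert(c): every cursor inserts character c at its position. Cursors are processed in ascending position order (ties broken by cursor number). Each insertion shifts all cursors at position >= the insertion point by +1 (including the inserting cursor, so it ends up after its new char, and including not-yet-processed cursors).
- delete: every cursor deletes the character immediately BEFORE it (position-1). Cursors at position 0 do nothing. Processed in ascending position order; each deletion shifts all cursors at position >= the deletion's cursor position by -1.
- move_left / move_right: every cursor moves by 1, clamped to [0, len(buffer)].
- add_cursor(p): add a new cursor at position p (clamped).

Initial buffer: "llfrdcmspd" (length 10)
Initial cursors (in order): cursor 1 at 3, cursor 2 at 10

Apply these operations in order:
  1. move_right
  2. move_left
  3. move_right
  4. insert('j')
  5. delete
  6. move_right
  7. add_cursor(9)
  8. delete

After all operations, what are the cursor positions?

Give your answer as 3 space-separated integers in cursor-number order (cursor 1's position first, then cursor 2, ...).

Answer: 4 7 7

Derivation:
After op 1 (move_right): buffer="llfrdcmspd" (len 10), cursors c1@4 c2@10, authorship ..........
After op 2 (move_left): buffer="llfrdcmspd" (len 10), cursors c1@3 c2@9, authorship ..........
After op 3 (move_right): buffer="llfrdcmspd" (len 10), cursors c1@4 c2@10, authorship ..........
After op 4 (insert('j')): buffer="llfrjdcmspdj" (len 12), cursors c1@5 c2@12, authorship ....1......2
After op 5 (delete): buffer="llfrdcmspd" (len 10), cursors c1@4 c2@10, authorship ..........
After op 6 (move_right): buffer="llfrdcmspd" (len 10), cursors c1@5 c2@10, authorship ..........
After op 7 (add_cursor(9)): buffer="llfrdcmspd" (len 10), cursors c1@5 c3@9 c2@10, authorship ..........
After op 8 (delete): buffer="llfrcms" (len 7), cursors c1@4 c2@7 c3@7, authorship .......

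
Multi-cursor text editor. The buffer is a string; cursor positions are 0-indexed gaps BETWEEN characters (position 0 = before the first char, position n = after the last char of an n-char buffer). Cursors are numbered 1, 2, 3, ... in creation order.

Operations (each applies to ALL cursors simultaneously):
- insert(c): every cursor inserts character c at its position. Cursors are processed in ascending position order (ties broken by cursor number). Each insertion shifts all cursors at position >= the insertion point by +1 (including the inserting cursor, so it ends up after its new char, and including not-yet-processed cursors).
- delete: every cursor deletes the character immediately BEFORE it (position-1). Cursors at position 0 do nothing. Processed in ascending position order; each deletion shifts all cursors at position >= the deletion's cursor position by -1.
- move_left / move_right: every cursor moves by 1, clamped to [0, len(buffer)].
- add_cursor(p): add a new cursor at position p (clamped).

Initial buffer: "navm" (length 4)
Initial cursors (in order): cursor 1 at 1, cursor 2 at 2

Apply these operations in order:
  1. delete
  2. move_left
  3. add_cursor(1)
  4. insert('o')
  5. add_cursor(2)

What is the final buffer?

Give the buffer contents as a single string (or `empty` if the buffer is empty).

Answer: oovom

Derivation:
After op 1 (delete): buffer="vm" (len 2), cursors c1@0 c2@0, authorship ..
After op 2 (move_left): buffer="vm" (len 2), cursors c1@0 c2@0, authorship ..
After op 3 (add_cursor(1)): buffer="vm" (len 2), cursors c1@0 c2@0 c3@1, authorship ..
After op 4 (insert('o')): buffer="oovom" (len 5), cursors c1@2 c2@2 c3@4, authorship 12.3.
After op 5 (add_cursor(2)): buffer="oovom" (len 5), cursors c1@2 c2@2 c4@2 c3@4, authorship 12.3.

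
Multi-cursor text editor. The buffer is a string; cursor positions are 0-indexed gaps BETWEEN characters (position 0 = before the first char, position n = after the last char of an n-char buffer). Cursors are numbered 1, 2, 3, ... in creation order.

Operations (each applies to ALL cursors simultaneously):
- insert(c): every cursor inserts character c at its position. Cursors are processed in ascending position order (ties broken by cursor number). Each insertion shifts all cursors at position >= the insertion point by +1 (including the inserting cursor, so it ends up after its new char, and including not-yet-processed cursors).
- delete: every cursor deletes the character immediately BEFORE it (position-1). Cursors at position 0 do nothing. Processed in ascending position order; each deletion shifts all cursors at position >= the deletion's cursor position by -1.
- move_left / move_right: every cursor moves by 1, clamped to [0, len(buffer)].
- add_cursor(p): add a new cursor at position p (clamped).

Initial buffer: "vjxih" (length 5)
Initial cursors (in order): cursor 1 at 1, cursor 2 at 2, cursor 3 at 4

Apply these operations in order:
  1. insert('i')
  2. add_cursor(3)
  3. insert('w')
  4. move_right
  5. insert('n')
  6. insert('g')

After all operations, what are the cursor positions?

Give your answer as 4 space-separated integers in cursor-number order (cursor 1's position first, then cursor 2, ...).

Answer: 6 14 20 10

Derivation:
After op 1 (insert('i')): buffer="vijixiih" (len 8), cursors c1@2 c2@4 c3@7, authorship .1.2..3.
After op 2 (add_cursor(3)): buffer="vijixiih" (len 8), cursors c1@2 c4@3 c2@4 c3@7, authorship .1.2..3.
After op 3 (insert('w')): buffer="viwjwiwxiiwh" (len 12), cursors c1@3 c4@5 c2@7 c3@11, authorship .11.422..33.
After op 4 (move_right): buffer="viwjwiwxiiwh" (len 12), cursors c1@4 c4@6 c2@8 c3@12, authorship .11.422..33.
After op 5 (insert('n')): buffer="viwjnwinwxniiwhn" (len 16), cursors c1@5 c4@8 c2@11 c3@16, authorship .11.14242.2.33.3
After op 6 (insert('g')): buffer="viwjngwingwxngiiwhng" (len 20), cursors c1@6 c4@10 c2@14 c3@20, authorship .11.1142442.22.33.33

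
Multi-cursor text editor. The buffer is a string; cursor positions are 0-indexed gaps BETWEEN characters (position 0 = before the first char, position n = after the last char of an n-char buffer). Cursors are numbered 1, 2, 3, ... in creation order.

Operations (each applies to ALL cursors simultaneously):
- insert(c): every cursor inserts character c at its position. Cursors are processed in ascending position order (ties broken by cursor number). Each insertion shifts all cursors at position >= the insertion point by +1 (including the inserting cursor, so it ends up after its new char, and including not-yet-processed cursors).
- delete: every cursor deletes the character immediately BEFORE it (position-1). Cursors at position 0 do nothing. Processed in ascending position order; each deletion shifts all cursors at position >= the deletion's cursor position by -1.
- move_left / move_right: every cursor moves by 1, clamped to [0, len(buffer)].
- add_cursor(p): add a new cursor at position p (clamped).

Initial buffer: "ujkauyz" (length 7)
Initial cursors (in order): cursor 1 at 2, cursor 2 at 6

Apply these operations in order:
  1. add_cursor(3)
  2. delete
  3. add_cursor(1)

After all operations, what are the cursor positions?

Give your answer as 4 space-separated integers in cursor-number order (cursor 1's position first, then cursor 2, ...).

After op 1 (add_cursor(3)): buffer="ujkauyz" (len 7), cursors c1@2 c3@3 c2@6, authorship .......
After op 2 (delete): buffer="uauz" (len 4), cursors c1@1 c3@1 c2@3, authorship ....
After op 3 (add_cursor(1)): buffer="uauz" (len 4), cursors c1@1 c3@1 c4@1 c2@3, authorship ....

Answer: 1 3 1 1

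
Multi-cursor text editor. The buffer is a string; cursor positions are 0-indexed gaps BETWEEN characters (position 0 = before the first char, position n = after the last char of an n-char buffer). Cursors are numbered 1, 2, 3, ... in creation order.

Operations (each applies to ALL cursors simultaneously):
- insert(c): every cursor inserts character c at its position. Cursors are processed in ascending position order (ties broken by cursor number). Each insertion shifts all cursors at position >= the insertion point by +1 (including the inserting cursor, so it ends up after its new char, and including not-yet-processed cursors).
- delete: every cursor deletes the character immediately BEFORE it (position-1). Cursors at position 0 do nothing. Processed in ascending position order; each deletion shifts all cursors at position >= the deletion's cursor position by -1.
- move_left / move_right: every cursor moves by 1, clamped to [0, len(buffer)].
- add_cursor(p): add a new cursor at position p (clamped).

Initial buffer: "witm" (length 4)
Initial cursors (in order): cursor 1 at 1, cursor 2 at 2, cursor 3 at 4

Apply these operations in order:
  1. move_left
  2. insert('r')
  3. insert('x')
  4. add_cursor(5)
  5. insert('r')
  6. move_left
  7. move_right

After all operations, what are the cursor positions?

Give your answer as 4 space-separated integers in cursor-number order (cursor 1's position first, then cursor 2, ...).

After op 1 (move_left): buffer="witm" (len 4), cursors c1@0 c2@1 c3@3, authorship ....
After op 2 (insert('r')): buffer="rwritrm" (len 7), cursors c1@1 c2@3 c3@6, authorship 1.2..3.
After op 3 (insert('x')): buffer="rxwrxitrxm" (len 10), cursors c1@2 c2@5 c3@9, authorship 11.22..33.
After op 4 (add_cursor(5)): buffer="rxwrxitrxm" (len 10), cursors c1@2 c2@5 c4@5 c3@9, authorship 11.22..33.
After op 5 (insert('r')): buffer="rxrwrxrritrxrm" (len 14), cursors c1@3 c2@8 c4@8 c3@13, authorship 111.2224..333.
After op 6 (move_left): buffer="rxrwrxrritrxrm" (len 14), cursors c1@2 c2@7 c4@7 c3@12, authorship 111.2224..333.
After op 7 (move_right): buffer="rxrwrxrritrxrm" (len 14), cursors c1@3 c2@8 c4@8 c3@13, authorship 111.2224..333.

Answer: 3 8 13 8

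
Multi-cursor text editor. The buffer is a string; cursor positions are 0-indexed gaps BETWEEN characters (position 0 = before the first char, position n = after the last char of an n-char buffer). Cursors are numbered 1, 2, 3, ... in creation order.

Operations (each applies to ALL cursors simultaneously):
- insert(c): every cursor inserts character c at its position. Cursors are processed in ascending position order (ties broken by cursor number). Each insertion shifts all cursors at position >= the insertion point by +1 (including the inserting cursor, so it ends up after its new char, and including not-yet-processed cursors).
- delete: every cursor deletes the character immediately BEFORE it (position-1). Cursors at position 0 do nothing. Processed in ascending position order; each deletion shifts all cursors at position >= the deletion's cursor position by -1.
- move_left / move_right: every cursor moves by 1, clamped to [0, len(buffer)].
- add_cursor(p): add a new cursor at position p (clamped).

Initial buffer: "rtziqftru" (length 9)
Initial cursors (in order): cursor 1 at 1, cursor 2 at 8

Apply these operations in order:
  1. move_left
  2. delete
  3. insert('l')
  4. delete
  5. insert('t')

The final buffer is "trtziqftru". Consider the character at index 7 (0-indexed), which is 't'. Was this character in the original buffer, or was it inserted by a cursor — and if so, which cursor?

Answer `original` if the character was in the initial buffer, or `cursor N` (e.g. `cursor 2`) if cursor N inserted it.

Answer: cursor 2

Derivation:
After op 1 (move_left): buffer="rtziqftru" (len 9), cursors c1@0 c2@7, authorship .........
After op 2 (delete): buffer="rtziqfru" (len 8), cursors c1@0 c2@6, authorship ........
After op 3 (insert('l')): buffer="lrtziqflru" (len 10), cursors c1@1 c2@8, authorship 1......2..
After op 4 (delete): buffer="rtziqfru" (len 8), cursors c1@0 c2@6, authorship ........
After op 5 (insert('t')): buffer="trtziqftru" (len 10), cursors c1@1 c2@8, authorship 1......2..
Authorship (.=original, N=cursor N): 1 . . . . . . 2 . .
Index 7: author = 2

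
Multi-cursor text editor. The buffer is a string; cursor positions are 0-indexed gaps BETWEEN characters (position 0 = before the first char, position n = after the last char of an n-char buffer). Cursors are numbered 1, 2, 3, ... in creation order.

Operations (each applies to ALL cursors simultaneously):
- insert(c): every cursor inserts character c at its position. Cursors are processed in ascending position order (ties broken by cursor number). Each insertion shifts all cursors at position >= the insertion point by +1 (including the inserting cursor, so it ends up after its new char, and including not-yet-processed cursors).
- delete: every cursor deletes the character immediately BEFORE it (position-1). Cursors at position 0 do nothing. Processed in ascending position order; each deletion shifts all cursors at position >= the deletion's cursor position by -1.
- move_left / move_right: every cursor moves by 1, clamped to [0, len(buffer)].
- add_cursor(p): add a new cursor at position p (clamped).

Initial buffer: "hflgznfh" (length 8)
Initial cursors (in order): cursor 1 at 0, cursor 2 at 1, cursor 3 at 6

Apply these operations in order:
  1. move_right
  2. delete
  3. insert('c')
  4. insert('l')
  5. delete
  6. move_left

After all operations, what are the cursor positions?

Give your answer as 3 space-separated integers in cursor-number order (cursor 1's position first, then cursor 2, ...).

After op 1 (move_right): buffer="hflgznfh" (len 8), cursors c1@1 c2@2 c3@7, authorship ........
After op 2 (delete): buffer="lgznh" (len 5), cursors c1@0 c2@0 c3@4, authorship .....
After op 3 (insert('c')): buffer="cclgznch" (len 8), cursors c1@2 c2@2 c3@7, authorship 12....3.
After op 4 (insert('l')): buffer="cclllgznclh" (len 11), cursors c1@4 c2@4 c3@10, authorship 1212....33.
After op 5 (delete): buffer="cclgznch" (len 8), cursors c1@2 c2@2 c3@7, authorship 12....3.
After op 6 (move_left): buffer="cclgznch" (len 8), cursors c1@1 c2@1 c3@6, authorship 12....3.

Answer: 1 1 6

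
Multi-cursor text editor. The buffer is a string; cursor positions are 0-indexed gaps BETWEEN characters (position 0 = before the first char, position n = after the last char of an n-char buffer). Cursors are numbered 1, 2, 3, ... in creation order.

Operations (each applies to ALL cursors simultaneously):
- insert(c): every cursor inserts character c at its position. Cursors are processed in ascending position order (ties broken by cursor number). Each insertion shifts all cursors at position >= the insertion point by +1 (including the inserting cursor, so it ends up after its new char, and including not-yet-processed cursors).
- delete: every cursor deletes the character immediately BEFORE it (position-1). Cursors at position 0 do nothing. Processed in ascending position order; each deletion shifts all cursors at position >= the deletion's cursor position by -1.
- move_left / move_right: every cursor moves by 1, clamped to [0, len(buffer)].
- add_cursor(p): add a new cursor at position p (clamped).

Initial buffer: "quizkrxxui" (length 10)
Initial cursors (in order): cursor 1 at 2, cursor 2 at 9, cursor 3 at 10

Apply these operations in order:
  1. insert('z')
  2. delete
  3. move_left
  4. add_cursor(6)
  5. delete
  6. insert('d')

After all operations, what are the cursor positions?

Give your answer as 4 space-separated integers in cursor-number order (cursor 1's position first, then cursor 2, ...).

After op 1 (insert('z')): buffer="quzizkrxxuziz" (len 13), cursors c1@3 c2@11 c3@13, authorship ..1.......2.3
After op 2 (delete): buffer="quizkrxxui" (len 10), cursors c1@2 c2@9 c3@10, authorship ..........
After op 3 (move_left): buffer="quizkrxxui" (len 10), cursors c1@1 c2@8 c3@9, authorship ..........
After op 4 (add_cursor(6)): buffer="quizkrxxui" (len 10), cursors c1@1 c4@6 c2@8 c3@9, authorship ..........
After op 5 (delete): buffer="uizkxi" (len 6), cursors c1@0 c4@4 c2@5 c3@5, authorship ......
After op 6 (insert('d')): buffer="duizkdxddi" (len 10), cursors c1@1 c4@6 c2@9 c3@9, authorship 1....4.23.

Answer: 1 9 9 6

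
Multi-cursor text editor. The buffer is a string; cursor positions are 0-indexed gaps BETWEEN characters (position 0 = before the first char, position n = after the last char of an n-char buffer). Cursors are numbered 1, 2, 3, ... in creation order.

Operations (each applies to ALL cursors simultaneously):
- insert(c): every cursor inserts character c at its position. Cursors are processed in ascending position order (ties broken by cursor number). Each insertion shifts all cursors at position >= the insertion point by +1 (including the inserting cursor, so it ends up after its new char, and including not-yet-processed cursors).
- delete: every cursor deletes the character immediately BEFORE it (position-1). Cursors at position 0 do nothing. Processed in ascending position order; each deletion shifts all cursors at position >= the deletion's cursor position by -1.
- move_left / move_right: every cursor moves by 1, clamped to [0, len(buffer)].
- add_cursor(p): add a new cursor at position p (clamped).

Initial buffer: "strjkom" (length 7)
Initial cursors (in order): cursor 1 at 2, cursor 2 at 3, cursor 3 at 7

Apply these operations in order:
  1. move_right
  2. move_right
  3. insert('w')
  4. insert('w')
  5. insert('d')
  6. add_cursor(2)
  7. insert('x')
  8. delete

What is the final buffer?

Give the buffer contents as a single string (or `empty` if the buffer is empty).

Answer: strjwwdkwwdomwwd

Derivation:
After op 1 (move_right): buffer="strjkom" (len 7), cursors c1@3 c2@4 c3@7, authorship .......
After op 2 (move_right): buffer="strjkom" (len 7), cursors c1@4 c2@5 c3@7, authorship .......
After op 3 (insert('w')): buffer="strjwkwomw" (len 10), cursors c1@5 c2@7 c3@10, authorship ....1.2..3
After op 4 (insert('w')): buffer="strjwwkwwomww" (len 13), cursors c1@6 c2@9 c3@13, authorship ....11.22..33
After op 5 (insert('d')): buffer="strjwwdkwwdomwwd" (len 16), cursors c1@7 c2@11 c3@16, authorship ....111.222..333
After op 6 (add_cursor(2)): buffer="strjwwdkwwdomwwd" (len 16), cursors c4@2 c1@7 c2@11 c3@16, authorship ....111.222..333
After op 7 (insert('x')): buffer="stxrjwwdxkwwdxomwwdx" (len 20), cursors c4@3 c1@9 c2@14 c3@20, authorship ..4..1111.2222..3333
After op 8 (delete): buffer="strjwwdkwwdomwwd" (len 16), cursors c4@2 c1@7 c2@11 c3@16, authorship ....111.222..333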